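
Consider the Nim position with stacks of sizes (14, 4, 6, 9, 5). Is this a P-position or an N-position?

P-position

Compute the nim-sum pairwise:
14 ⊕ 4 = 10
10 ⊕ 6 = 12
12 ⊕ 9 = 5
5 ⊕ 5 = 0
The nim-sum is 0, so this is a P-position: the player to move is in a losing position under optimal play.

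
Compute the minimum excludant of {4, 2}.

0 is not in the set, so the mex is 0.

0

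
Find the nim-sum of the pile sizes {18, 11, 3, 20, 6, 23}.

Compute the nim-sum pairwise:
18 ^ 11 = 25
25 ^ 3 = 26
26 ^ 20 = 14
14 ^ 6 = 8
8 ^ 23 = 31

31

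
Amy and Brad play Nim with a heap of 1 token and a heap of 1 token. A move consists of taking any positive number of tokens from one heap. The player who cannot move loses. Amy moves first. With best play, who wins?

In binary:
  1  (1)
  1  (1)
  -
  0  (0)
The nim-sum is 0, so this is a P-position: the player to move is in a losing position under optimal play; Amy is about to move from it and so loses — Brad wins.

Brad wins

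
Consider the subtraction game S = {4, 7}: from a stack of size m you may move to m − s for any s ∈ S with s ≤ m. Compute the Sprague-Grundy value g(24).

Compute g(0), g(1), … for moves {4, 7}:
k:     0  1  2  3  4  5  6  7  8  9 10 11 12 13 14 15 16 17 18 19 20 21 22 23 24
g(k):  0  0  0  0  1  1  1  1  2  2  2  0  0  0  0  1  1  1  1  2  2  2  0  0  0
So g(24) = 0.

0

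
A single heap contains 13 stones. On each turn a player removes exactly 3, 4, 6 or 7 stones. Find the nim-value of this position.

1

Build the Grundy sequence with g(k) = mex{g(k−s) : s ∈ {3, 4, 6, 7}, s ≤ k}:
g(0) = mex{} = 0
g(1) = mex{} = 0
g(2) = mex{} = 0
g(3) = mex{0} = 1
g(4) = mex{0} = 1
g(5) = mex{0} = 1
g(6) = mex{0,1} = 2
g(7) = mex{0,1} = 2
g(8) = mex{0,1} = 2
g(9) = mex{0,1,2} = 3
g(10) = mex{1,2} = 0
g(11) = mex{1,2} = 0
g(12) = mex{1,2,3} = 0
g(13) = mex{0,2,3} = 1
So g(13) = 1.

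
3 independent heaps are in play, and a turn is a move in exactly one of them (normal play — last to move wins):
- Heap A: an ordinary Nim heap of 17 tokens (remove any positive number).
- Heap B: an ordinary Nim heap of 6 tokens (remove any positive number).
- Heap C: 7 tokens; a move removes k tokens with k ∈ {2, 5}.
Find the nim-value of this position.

23

Heap A is a plain Nim heap of size 17, so its Grundy value is 17.
Heap B is a plain Nim heap of size 6, so its Grundy value is 6.
Build the Grundy sequence for heap C with g(k) = mex{g(k−s) : s ∈ {2, 5}, s ≤ k}:
k:     0  1  2  3  4  5  6  7
g(k):  0  0  1  1  0  2  1  0
So g(7) = 0.
The value of a disjunctive sum is the nim-sum of the parts.
Combined value = 17 XOR 6 XOR 0 = 23.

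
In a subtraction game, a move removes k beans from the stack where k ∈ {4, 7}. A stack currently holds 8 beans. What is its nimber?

Grundy values for subtraction set {4, 7}:
k:     0  1  2  3  4  5  6  7  8
g(k):  0  0  0  0  1  1  1  1  2
So g(8) = 2.

2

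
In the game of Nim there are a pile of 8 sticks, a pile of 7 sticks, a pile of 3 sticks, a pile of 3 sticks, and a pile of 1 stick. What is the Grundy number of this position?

14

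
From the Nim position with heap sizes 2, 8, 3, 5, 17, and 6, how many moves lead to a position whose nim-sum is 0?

Bitwise XOR of the heap sizes:
  00010  (2)
  01000  (8)
  00011  (3)
  00101  (5)
  10001  (17)
  00110  (6)
  -----
  11011  (27)
The overall nim-sum is X = 27. A heap of size p has a winning move iff p XOR X < p (reduce it to p XOR X).
  2: 2 XOR 27 = 25 ≥ 2 — no move.
  8: 8 XOR 27 = 19 ≥ 8 — no move.
  3: 3 XOR 27 = 24 ≥ 3 — no move.
  5: 5 XOR 27 = 30 ≥ 5 — no move.
  17: 17 XOR 27 = 10 < 17 — winning move (to 10).
  6: 6 XOR 27 = 29 ≥ 6 — no move.
That gives 1 winning move.

1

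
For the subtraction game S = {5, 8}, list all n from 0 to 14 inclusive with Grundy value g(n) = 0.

0, 1, 2, 3, 4, 13, 14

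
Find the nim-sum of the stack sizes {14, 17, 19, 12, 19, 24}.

11

Nim-sum: 14 ⊕ 17 ⊕ 19 ⊕ 12 ⊕ 19 ⊕ 24 = 11.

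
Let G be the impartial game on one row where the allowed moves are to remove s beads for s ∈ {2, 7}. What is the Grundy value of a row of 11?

1

Grundy values for subtraction set {2, 7}:
g(0) = mex{} = 0
g(1) = mex{} = 0
g(2) = mex{0} = 1
g(3) = mex{0} = 1
g(4) = mex{1} = 0
g(5) = mex{1} = 0
g(6) = mex{0} = 1
g(7) = mex{0} = 1
g(8) = mex{0,1} = 2
g(9) = mex{1} = 0
g(10) = mex{1,2} = 0
g(11) = mex{0} = 1
So g(11) = 1.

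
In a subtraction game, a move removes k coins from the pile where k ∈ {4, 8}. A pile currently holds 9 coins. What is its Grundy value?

Build the Grundy sequence with g(k) = mex{g(k−s) : s ∈ {4, 8}, s ≤ k}:
k:     0  1  2  3  4  5  6  7  8  9
g(k):  0  0  0  0  1  1  1  1  2  2
So g(9) = 2.

2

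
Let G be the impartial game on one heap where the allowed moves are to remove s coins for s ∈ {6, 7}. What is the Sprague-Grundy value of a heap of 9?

Build the Grundy sequence with g(k) = mex{g(k−s) : s ∈ {6, 7}, s ≤ k}:
k:     0  1  2  3  4  5  6  7  8  9
g(k):  0  0  0  0  0  0  1  1  1  1
So g(9) = 1.

1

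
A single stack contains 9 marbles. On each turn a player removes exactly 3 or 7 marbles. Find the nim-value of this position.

1

Grundy values for subtraction set {3, 7}:
g(0) = mex{} = 0
g(1) = mex{} = 0
g(2) = mex{} = 0
g(3) = mex{0} = 1
g(4) = mex{0} = 1
g(5) = mex{0} = 1
g(6) = mex{1} = 0
g(7) = mex{0,1} = 2
g(8) = mex{0,1} = 2
g(9) = mex{0} = 1
So g(9) = 1.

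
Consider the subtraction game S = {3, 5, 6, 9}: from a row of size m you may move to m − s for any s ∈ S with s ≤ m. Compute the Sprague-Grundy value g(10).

3

Grundy values for subtraction set {3, 5, 6, 9}:
k:     0  1  2  3  4  5  6  7  8  9 10
g(k):  0  0  0  1  1  1  2  2  2  3  3
So g(10) = 3.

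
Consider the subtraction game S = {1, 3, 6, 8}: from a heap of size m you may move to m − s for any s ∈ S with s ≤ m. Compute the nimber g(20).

0

Compute g(0), g(1), … for moves {1, 3, 6, 8}:
k:     0  1  2  3  4  5  6  7  8  9 10 11 12 13 14 15 16 17 18 19 20
g(k):  0  1  0  1  0  1  2  3  2  0  1  0  1  0  1  2  3  2  0  1  0
So g(20) = 0.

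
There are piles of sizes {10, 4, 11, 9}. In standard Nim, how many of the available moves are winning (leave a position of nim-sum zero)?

Nim-sum: 10 XOR 4 XOR 11 XOR 9 = 12.
The overall nim-sum is X = 12. A pile of size p has a winning move iff p XOR X < p (reduce it to p XOR X).
  10: 10 XOR 12 = 6 < 10 — winning move (to 6).
  4: 4 XOR 12 = 8 ≥ 4 — no move.
  11: 11 XOR 12 = 7 < 11 — winning move (to 7).
  9: 9 XOR 12 = 5 < 9 — winning move (to 5).
That gives 3 winning moves.

3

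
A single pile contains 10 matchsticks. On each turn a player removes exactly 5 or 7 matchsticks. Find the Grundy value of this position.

2

Compute g(0), g(1), … for moves {5, 7}:
k:     0  1  2  3  4  5  6  7  8  9 10
g(k):  0  0  0  0  0  1  1  1  1  1  2
So g(10) = 2.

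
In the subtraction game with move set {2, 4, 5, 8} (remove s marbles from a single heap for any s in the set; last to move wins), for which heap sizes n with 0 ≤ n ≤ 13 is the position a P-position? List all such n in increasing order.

0, 1, 7, 10, 13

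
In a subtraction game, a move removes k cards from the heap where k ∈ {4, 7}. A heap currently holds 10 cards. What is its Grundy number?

2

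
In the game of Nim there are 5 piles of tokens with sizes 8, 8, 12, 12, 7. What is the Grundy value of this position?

Bitwise XOR of the heap sizes:
  1000  (8)
  1000  (8)
  1100  (12)
  1100  (12)
  0111  (7)
  ----
  0111  (7)

7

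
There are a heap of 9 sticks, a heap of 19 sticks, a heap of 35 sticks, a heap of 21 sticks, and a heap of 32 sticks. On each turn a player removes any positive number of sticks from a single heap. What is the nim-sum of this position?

12

Compute the nim-sum pairwise:
9 ⊕ 19 = 26
26 ⊕ 35 = 57
57 ⊕ 21 = 44
44 ⊕ 32 = 12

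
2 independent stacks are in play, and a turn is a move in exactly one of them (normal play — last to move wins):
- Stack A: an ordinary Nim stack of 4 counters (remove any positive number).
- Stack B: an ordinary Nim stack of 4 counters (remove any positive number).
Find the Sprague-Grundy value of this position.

0

Stack A is a plain Nim stack of size 4, so its Grundy value is 4.
Stack B is a plain Nim stack of size 4, so its Grundy value is 4.
The value of a disjunctive sum is the nim-sum of the parts.
Combined value = 4 ⊕ 4 = 0.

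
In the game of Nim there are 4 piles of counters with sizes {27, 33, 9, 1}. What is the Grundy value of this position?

Nim-sum: 27 XOR 33 XOR 9 XOR 1 = 50.

50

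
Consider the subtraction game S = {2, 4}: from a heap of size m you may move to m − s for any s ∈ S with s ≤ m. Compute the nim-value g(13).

0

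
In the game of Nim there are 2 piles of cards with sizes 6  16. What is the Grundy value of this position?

22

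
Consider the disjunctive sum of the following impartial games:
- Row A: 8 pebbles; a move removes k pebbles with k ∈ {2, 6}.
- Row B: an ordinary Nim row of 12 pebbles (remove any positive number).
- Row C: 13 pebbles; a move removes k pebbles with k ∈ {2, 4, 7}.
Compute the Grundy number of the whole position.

For row A, compute g(0), g(1), … with moves {2, 6}:
g(0) = mex{} = 0
g(1) = mex{} = 0
g(2) = mex{0} = 1
g(3) = mex{0} = 1
g(4) = mex{1} = 0
g(5) = mex{1} = 0
g(6) = mex{0} = 1
g(7) = mex{0} = 1
g(8) = mex{1} = 0
So g(8) = 0.
Row B is a plain Nim row of size 12, so its Grundy value is 12.
Grundy values for row C (subtraction set {2, 4, 7}):
k:     0  1  2  3  4  5  6  7  8  9 10 11 12 13
g(k):  0  0  1  1  2  2  0  3  1  0  2  1  0  2
So g(13) = 2.
The value of a disjunctive sum is the nim-sum of the parts.
Combined value = 0 XOR 12 XOR 2 = 14.

14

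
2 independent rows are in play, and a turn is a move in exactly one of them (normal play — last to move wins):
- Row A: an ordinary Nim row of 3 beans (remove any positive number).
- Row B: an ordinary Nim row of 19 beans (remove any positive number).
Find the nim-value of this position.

16

Row A is a plain Nim row of size 3, so its Grundy value is 3.
Row B is a plain Nim row of size 19, so its Grundy value is 19.
The value of a disjunctive sum is the nim-sum of the parts.
Combined value = 3 XOR 19 = 16.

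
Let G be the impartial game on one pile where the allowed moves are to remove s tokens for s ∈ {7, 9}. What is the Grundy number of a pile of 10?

1

Grundy values for subtraction set {7, 9}:
g(0) = mex{} = 0
g(1) = mex{} = 0
g(2) = mex{} = 0
g(3) = mex{} = 0
g(4) = mex{} = 0
g(5) = mex{} = 0
g(6) = mex{} = 0
g(7) = mex{0} = 1
g(8) = mex{0} = 1
g(9) = mex{0} = 1
g(10) = mex{0} = 1
So g(10) = 1.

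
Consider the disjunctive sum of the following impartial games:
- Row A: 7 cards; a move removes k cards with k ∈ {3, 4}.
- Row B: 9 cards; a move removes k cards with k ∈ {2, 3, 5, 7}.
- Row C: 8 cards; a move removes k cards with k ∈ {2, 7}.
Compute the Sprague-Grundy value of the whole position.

2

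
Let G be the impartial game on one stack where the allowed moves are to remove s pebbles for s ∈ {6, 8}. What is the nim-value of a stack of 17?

Compute g(0), g(1), … for moves {6, 8}:
k:     0  1  2  3  4  5  6  7  8  9 10 11 12 13 14 15 16 17
g(k):  0  0  0  0  0  0  1  1  1  1  1  1  2  2  0  0  0  0
So g(17) = 0.

0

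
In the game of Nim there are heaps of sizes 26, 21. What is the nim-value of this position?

15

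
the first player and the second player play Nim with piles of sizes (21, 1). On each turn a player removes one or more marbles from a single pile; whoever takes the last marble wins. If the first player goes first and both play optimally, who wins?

Nim-sum: 21 ^ 1 = 20.
The nim-sum is 20 ≠ 0, so this is an N-position: the player to move can win; the first player has a winning move.

the first player wins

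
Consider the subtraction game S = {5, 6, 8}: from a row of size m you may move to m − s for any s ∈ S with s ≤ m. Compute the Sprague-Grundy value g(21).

Grundy values for subtraction set {5, 6, 8}:
k:     0  1  2  3  4  5  6  7  8  9 10 11 12 13 14 15 16 17 18 19 20 21
g(k):  0  0  0  0  0  1  1  1  1  1  2  2  2  0  0  0  0  0  1  1  1  1
So g(21) = 1.

1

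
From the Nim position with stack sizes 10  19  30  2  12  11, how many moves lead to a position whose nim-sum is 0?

5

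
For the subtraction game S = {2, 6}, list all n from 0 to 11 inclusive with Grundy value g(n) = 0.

0, 1, 4, 5, 8, 9

Grundy values for subtraction set {2, 6}:
k:     0  1  2  3  4  5  6  7  8  9 10 11
g(k):  0  0  1  1  0  0  1  1  0  0  1  1
The P-positions (g = 0) in 0..11 are 0, 1, 4, 5, 8, 9.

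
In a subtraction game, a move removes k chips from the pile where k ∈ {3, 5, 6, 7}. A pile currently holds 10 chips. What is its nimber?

0

Grundy values for subtraction set {3, 5, 6, 7}:
k:     0  1  2  3  4  5  6  7  8  9 10
g(k):  0  0  0  1  1  1  2  2  2  3  0
So g(10) = 0.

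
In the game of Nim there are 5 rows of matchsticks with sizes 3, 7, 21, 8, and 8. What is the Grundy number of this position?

17

Compute the nim-sum pairwise:
3 ^ 7 = 4
4 ^ 21 = 17
17 ^ 8 = 25
25 ^ 8 = 17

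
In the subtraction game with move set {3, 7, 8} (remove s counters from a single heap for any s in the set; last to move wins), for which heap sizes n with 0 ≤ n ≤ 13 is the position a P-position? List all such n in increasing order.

Grundy values for subtraction set {3, 7, 8}:
g(0) = mex{} = 0
g(1) = mex{} = 0
g(2) = mex{} = 0
g(3) = mex{0} = 1
g(4) = mex{0} = 1
g(5) = mex{0} = 1
g(6) = mex{1} = 0
g(7) = mex{0,1} = 2
g(8) = mex{0,1} = 2
g(9) = mex{0} = 1
g(10) = mex{0,1,2} = 3
g(11) = mex{1,2} = 0
g(12) = mex{1} = 0
g(13) = mex{0,1,3} = 2
The P-positions (g = 0) in 0..13 are 0, 1, 2, 6, 11, 12.

0, 1, 2, 6, 11, 12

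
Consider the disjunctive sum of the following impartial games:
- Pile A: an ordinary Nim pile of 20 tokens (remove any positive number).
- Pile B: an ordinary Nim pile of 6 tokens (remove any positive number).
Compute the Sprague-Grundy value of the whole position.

18

Pile A is a plain Nim pile of size 20, so its Grundy value is 20.
Pile B is a plain Nim pile of size 6, so its Grundy value is 6.
The value of a disjunctive sum is the nim-sum of the parts.
Combined value = 20 ⊕ 6 = 18.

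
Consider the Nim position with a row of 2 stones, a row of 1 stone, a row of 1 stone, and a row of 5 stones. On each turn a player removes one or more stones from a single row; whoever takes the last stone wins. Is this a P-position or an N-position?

N-position

Compute the nim-sum pairwise:
2 ^ 1 = 3
3 ^ 1 = 2
2 ^ 5 = 7
The nim-sum is 7 ≠ 0, so this is an N-position: the player to move can win.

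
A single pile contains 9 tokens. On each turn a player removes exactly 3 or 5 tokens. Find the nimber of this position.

0

Compute g(0), g(1), … for moves {3, 5}:
k:     0  1  2  3  4  5  6  7  8  9
g(k):  0  0  0  1  1  1  2  2  0  0
So g(9) = 0.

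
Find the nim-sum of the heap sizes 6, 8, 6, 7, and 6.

Bitwise XOR of the heap sizes:
  0110  (6)
  1000  (8)
  0110  (6)
  0111  (7)
  0110  (6)
  ----
  1001  (9)

9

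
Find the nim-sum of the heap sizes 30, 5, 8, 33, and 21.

39

Nim-sum: 30 ⊕ 5 ⊕ 8 ⊕ 33 ⊕ 21 = 39.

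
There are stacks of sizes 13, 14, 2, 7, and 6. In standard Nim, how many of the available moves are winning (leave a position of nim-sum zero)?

Compute the nim-sum pairwise:
13 XOR 14 = 3
3 XOR 2 = 1
1 XOR 7 = 6
6 XOR 6 = 0
The nim-sum is already 0, so every move leaves a nonzero nim-sum — there are no winning moves.

0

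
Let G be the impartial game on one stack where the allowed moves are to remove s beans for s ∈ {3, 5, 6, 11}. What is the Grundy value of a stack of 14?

4

Compute g(0), g(1), … for moves {3, 5, 6, 11}:
g(0) = mex{} = 0
g(1) = mex{} = 0
g(2) = mex{} = 0
g(3) = mex{0} = 1
g(4) = mex{0} = 1
g(5) = mex{0} = 1
g(6) = mex{0,1} = 2
g(7) = mex{0,1} = 2
g(8) = mex{0,1} = 2
g(9) = mex{1,2} = 0
g(10) = mex{1,2} = 0
g(11) = mex{0,1,2} = 3
g(12) = mex{0,2} = 1
g(13) = mex{0,2} = 1
g(14) = mex{0,1,2,3} = 4
So g(14) = 4.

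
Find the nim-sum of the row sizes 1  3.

2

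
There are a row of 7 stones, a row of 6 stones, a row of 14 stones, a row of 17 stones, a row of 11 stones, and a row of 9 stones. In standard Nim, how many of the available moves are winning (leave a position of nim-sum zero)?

In binary:
  00111  (7)
  00110  (6)
  01110  (14)
  10001  (17)
  01011  (11)
  01001  (9)
  -----
  11100  (28)
The overall nim-sum is X = 28. A row of size p has a winning move iff p XOR X < p (reduce it to p XOR X).
  7: 7 XOR 28 = 27 ≥ 7 — no move.
  6: 6 XOR 28 = 26 ≥ 6 — no move.
  14: 14 XOR 28 = 18 ≥ 14 — no move.
  17: 17 XOR 28 = 13 < 17 — winning move (to 13).
  11: 11 XOR 28 = 23 ≥ 11 — no move.
  9: 9 XOR 28 = 21 ≥ 9 — no move.
That gives 1 winning move.

1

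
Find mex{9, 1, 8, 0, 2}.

3

The values 0, 1, 2 are all present; 3 is the first non-negative integer missing from the set.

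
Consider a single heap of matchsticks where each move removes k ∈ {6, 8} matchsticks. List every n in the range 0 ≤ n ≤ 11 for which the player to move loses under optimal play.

0, 1, 2, 3, 4, 5

Build the Grundy sequence with g(k) = mex{g(k−s) : s ∈ {6, 8}, s ≤ k}:
k:     0  1  2  3  4  5  6  7  8  9 10 11
g(k):  0  0  0  0  0  0  1  1  1  1  1  1
The P-positions (g = 0) in 0..11 are 0, 1, 2, 3, 4, 5.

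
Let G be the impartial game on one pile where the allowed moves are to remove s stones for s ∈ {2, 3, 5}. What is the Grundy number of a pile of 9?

1

Compute g(0), g(1), … for moves {2, 3, 5}:
g(0) = mex{} = 0
g(1) = mex{} = 0
g(2) = mex{0} = 1
g(3) = mex{0} = 1
g(4) = mex{0,1} = 2
g(5) = mex{0,1} = 2
g(6) = mex{0,1,2} = 3
g(7) = mex{1,2} = 0
g(8) = mex{1,2,3} = 0
g(9) = mex{0,2,3} = 1
So g(9) = 1.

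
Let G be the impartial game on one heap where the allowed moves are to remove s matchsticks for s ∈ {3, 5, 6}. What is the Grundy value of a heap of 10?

Build the Grundy sequence with g(k) = mex{g(k−s) : s ∈ {3, 5, 6}, s ≤ k}:
g(0) = mex{} = 0
g(1) = mex{} = 0
g(2) = mex{} = 0
g(3) = mex{0} = 1
g(4) = mex{0} = 1
g(5) = mex{0} = 1
g(6) = mex{0,1} = 2
g(7) = mex{0,1} = 2
g(8) = mex{0,1} = 2
g(9) = mex{1,2} = 0
g(10) = mex{1,2} = 0
So g(10) = 0.

0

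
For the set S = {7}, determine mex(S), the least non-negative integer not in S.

0

0 is not in the set, so the mex is 0.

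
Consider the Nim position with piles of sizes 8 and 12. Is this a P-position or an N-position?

N-position

Compute the nim-sum pairwise:
8 ^ 12 = 4
The nim-sum is 4 ≠ 0, so this is an N-position: the player to move can win.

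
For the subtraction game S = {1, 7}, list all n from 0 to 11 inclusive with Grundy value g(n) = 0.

0, 2, 4, 6, 8, 10

Compute g(0), g(1), … for moves {1, 7}:
k:     0  1  2  3  4  5  6  7  8  9 10 11
g(k):  0  1  0  1  0  1  0  1  0  1  0  1
The P-positions (g = 0) in 0..11 are 0, 2, 4, 6, 8, 10.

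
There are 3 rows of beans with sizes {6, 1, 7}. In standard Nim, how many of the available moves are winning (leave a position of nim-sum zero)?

0

Nim-sum: 6 XOR 1 XOR 7 = 0.
The nim-sum is already 0, so every move leaves a nonzero nim-sum — there are no winning moves.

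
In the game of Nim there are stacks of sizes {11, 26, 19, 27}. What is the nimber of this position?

25

Compute the nim-sum pairwise:
11 XOR 26 = 17
17 XOR 19 = 2
2 XOR 27 = 25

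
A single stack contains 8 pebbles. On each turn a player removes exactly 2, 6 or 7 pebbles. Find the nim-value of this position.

Grundy values for subtraction set {2, 6, 7}:
k:     0  1  2  3  4  5  6  7  8
g(k):  0  0  1  1  0  0  1  1  2
So g(8) = 2.

2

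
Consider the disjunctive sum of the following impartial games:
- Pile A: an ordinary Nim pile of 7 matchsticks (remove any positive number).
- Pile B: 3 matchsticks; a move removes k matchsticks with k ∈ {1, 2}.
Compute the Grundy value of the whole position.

7

Pile A is a plain Nim pile of size 7, so its Grundy value is 7.
For pile B, compute g(0), g(1), … with moves {1, 2}:
g(0) = mex{} = 0
g(1) = mex{0} = 1
g(2) = mex{0,1} = 2
g(3) = mex{1,2} = 0
So g(3) = 0.
By the Sprague-Grundy theorem, the Grundy value of a sum of independent games is the XOR of the component values.
Combined value = 7 ⊕ 0 = 7.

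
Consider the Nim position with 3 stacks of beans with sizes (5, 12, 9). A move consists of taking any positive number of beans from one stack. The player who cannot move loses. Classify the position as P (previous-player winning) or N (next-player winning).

P-position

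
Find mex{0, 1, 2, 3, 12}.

4

The values 0, 1, 2, 3 are all present; 4 is the first non-negative integer missing from the set.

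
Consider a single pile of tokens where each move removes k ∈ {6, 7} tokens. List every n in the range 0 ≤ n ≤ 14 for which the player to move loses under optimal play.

0, 1, 2, 3, 4, 5, 13, 14

Grundy values for subtraction set {6, 7}:
g(0) = mex{} = 0
g(1) = mex{} = 0
g(2) = mex{} = 0
g(3) = mex{} = 0
g(4) = mex{} = 0
g(5) = mex{} = 0
g(6) = mex{0} = 1
g(7) = mex{0} = 1
g(8) = mex{0} = 1
g(9) = mex{0} = 1
g(10) = mex{0} = 1
g(11) = mex{0} = 1
g(12) = mex{0,1} = 2
g(13) = mex{1} = 0
g(14) = mex{1} = 0
The P-positions (g = 0) in 0..14 are 0, 1, 2, 3, 4, 5, 13, 14.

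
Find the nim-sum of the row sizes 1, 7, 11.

13

Write each in binary and XOR column by column:
  0001  (1)
  0111  (7)
  1011  (11)
  ----
  1101  (13)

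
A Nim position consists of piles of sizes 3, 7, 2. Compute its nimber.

Bitwise XOR of the heap sizes:
  011  (3)
  111  (7)
  010  (2)
  ---
  110  (6)

6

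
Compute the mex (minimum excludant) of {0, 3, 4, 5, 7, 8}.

1

0 is in the set but 1 is not, so the mex is 1.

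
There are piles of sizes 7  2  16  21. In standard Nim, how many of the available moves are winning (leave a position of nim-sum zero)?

Nim-sum: 7 XOR 2 XOR 16 XOR 21 = 0.
The nim-sum is already 0, so every move leaves a nonzero nim-sum — there are no winning moves.

0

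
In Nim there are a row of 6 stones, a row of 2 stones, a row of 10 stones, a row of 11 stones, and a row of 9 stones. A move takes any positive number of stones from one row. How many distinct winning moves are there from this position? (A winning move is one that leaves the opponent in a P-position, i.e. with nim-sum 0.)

3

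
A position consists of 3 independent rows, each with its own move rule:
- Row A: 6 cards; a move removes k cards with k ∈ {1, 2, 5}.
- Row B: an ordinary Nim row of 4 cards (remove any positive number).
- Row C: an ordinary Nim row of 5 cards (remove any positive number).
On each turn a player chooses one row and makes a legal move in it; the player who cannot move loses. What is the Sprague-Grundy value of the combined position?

For row A, compute g(0), g(1), … with moves {1, 2, 5}:
g(0) = mex{} = 0
g(1) = mex{0} = 1
g(2) = mex{0,1} = 2
g(3) = mex{1,2} = 0
g(4) = mex{0,2} = 1
g(5) = mex{0,1} = 2
g(6) = mex{1,2} = 0
So g(6) = 0.
Row B is a plain Nim row of size 4, so its Grundy value is 4.
Row C is a plain Nim row of size 5, so its Grundy value is 5.
By the Sprague-Grundy theorem, the Grundy value of a sum of independent games is the XOR of the component values.
Combined value = 0 XOR 4 XOR 5 = 1.

1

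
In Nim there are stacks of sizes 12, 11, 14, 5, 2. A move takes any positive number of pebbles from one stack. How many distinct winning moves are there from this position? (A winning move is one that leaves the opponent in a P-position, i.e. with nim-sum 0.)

3

Compute the nim-sum pairwise:
12 XOR 11 = 7
7 XOR 14 = 9
9 XOR 5 = 12
12 XOR 2 = 14
The overall nim-sum is X = 14. A stack of size p has a winning move iff p XOR X < p (reduce it to p XOR X).
  12: 12 XOR 14 = 2 < 12 — winning move (to 2).
  11: 11 XOR 14 = 5 < 11 — winning move (to 5).
  14: 14 XOR 14 = 0 < 14 — winning move (to 0).
  5: 5 XOR 14 = 11 ≥ 5 — no move.
  2: 2 XOR 14 = 12 ≥ 2 — no move.
That gives 3 winning moves.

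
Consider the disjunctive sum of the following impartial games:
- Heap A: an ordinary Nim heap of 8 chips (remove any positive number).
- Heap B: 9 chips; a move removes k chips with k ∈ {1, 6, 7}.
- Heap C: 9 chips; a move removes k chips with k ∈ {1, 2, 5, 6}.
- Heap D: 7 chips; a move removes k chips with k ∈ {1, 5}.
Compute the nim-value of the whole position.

8

Heap A is a plain Nim heap of size 8, so its Grundy value is 8.
Build the Grundy sequence for heap B with g(k) = mex{g(k−s) : s ∈ {1, 6, 7}, s ≤ k}:
g(0) = mex{} = 0
g(1) = mex{0} = 1
g(2) = mex{1} = 0
g(3) = mex{0} = 1
g(4) = mex{1} = 0
g(5) = mex{0} = 1
g(6) = mex{0,1} = 2
g(7) = mex{0,1,2} = 3
g(8) = mex{0,1,3} = 2
g(9) = mex{0,1,2} = 3
So g(9) = 3.
For heap C, compute g(0), g(1), … with moves {1, 2, 5, 6}:
k:     0  1  2  3  4  5  6  7  8  9
g(k):  0  1  2  0  1  2  3  0  1  2
So g(9) = 2.
Build the Grundy sequence for heap D with g(k) = mex{g(k−s) : s ∈ {1, 5}, s ≤ k}:
g(0) = mex{} = 0
g(1) = mex{0} = 1
g(2) = mex{1} = 0
g(3) = mex{0} = 1
g(4) = mex{1} = 0
g(5) = mex{0} = 1
g(6) = mex{1} = 0
g(7) = mex{0} = 1
So g(7) = 1.
The value of a disjunctive sum is the nim-sum of the parts.
Combined value = 8 ⊕ 3 ⊕ 2 ⊕ 1 = 8.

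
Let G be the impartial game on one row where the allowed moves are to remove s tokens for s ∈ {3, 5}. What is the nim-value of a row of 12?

Compute g(0), g(1), … for moves {3, 5}:
g(0) = mex{} = 0
g(1) = mex{} = 0
g(2) = mex{} = 0
g(3) = mex{0} = 1
g(4) = mex{0} = 1
g(5) = mex{0} = 1
g(6) = mex{0,1} = 2
g(7) = mex{0,1} = 2
g(8) = mex{1} = 0
g(9) = mex{1,2} = 0
g(10) = mex{1,2} = 0
g(11) = mex{0,2} = 1
g(12) = mex{0,2} = 1
So g(12) = 1.

1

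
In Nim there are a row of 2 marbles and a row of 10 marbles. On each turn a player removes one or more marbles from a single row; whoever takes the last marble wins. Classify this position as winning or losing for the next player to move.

Winning position

Compute the nim-sum pairwise:
2 XOR 10 = 8
The nim-sum is 8 ≠ 0, so this is an N-position: the player to move can win.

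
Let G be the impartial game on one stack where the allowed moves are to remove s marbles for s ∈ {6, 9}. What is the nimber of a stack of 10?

1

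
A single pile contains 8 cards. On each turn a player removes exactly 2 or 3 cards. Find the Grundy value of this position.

Compute g(0), g(1), … for moves {2, 3}:
g(0) = mex{} = 0
g(1) = mex{} = 0
g(2) = mex{0} = 1
g(3) = mex{0} = 1
g(4) = mex{0,1} = 2
g(5) = mex{1} = 0
g(6) = mex{1,2} = 0
g(7) = mex{0,2} = 1
g(8) = mex{0} = 1
So g(8) = 1.

1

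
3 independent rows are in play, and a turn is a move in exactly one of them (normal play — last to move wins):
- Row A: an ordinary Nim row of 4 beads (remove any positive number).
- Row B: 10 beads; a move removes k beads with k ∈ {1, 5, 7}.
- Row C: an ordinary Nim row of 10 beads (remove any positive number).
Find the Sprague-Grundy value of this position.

Row A is a plain Nim row of size 4, so its Grundy value is 4.
Grundy values for row B (subtraction set {1, 5, 7}):
g(0) = mex{} = 0
g(1) = mex{0} = 1
g(2) = mex{1} = 0
g(3) = mex{0} = 1
g(4) = mex{1} = 0
g(5) = mex{0} = 1
g(6) = mex{1} = 0
g(7) = mex{0} = 1
g(8) = mex{1} = 0
g(9) = mex{0} = 1
g(10) = mex{1} = 0
So g(10) = 0.
Row C is a plain Nim row of size 10, so its Grundy value is 10.
The value of a disjunctive sum is the nim-sum of the parts.
Combined value = 4 ⊕ 0 ⊕ 10 = 14.

14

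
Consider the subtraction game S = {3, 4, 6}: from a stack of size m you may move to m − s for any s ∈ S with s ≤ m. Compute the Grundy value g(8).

2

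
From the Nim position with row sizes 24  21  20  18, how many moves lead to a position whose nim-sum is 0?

1

Nim-sum: 24 ⊕ 21 ⊕ 20 ⊕ 18 = 11.
The overall nim-sum is X = 11. A row of size p has a winning move iff p XOR X < p (reduce it to p XOR X).
  24: 24 XOR 11 = 19 < 24 — winning move (to 19).
  21: 21 XOR 11 = 30 ≥ 21 — no move.
  20: 20 XOR 11 = 31 ≥ 20 — no move.
  18: 18 XOR 11 = 25 ≥ 18 — no move.
That gives 1 winning move.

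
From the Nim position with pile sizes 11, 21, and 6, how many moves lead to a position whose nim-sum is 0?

In binary:
  01011  (11)
  10101  (21)
  00110  (6)
  -----
  11000  (24)
The overall nim-sum is X = 24. A pile of size p has a winning move iff p XOR X < p (reduce it to p XOR X).
  11: 11 XOR 24 = 19 ≥ 11 — no move.
  21: 21 XOR 24 = 13 < 21 — winning move (to 13).
  6: 6 XOR 24 = 30 ≥ 6 — no move.
That gives 1 winning move.

1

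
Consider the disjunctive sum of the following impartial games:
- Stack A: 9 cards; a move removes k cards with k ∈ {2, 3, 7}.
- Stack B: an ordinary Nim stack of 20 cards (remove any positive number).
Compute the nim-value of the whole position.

22

Grundy values for stack A (subtraction set {2, 3, 7}):
k:     0  1  2  3  4  5  6  7  8  9
g(k):  0  0  1  1  2  0  0  1  1  2
So g(9) = 2.
Stack B is a plain Nim stack of size 20, so its Grundy value is 20.
By the Sprague-Grundy theorem, the Grundy value of a sum of independent games is the XOR of the component values.
Combined value = 2 XOR 20 = 22.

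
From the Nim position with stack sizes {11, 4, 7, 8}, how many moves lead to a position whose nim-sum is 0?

0

Nim-sum: 11 ⊕ 4 ⊕ 7 ⊕ 8 = 0.
The nim-sum is already 0, so every move leaves a nonzero nim-sum — there are no winning moves.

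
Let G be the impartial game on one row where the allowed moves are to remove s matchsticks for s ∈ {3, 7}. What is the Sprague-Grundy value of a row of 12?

0

Build the Grundy sequence with g(k) = mex{g(k−s) : s ∈ {3, 7}, s ≤ k}:
k:     0  1  2  3  4  5  6  7  8  9 10 11 12
g(k):  0  0  0  1  1  1  0  2  2  1  0  0  0
So g(12) = 0.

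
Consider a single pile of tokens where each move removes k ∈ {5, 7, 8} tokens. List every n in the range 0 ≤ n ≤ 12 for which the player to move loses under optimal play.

0, 1, 2, 3, 4

Compute g(0), g(1), … for moves {5, 7, 8}:
g(0) = mex{} = 0
g(1) = mex{} = 0
g(2) = mex{} = 0
g(3) = mex{} = 0
g(4) = mex{} = 0
g(5) = mex{0} = 1
g(6) = mex{0} = 1
g(7) = mex{0} = 1
g(8) = mex{0} = 1
g(9) = mex{0} = 1
g(10) = mex{0,1} = 2
g(11) = mex{0,1} = 2
g(12) = mex{0,1} = 2
The P-positions (g = 0) in 0..12 are 0, 1, 2, 3, 4.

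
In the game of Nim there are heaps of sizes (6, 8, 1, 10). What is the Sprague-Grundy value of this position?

Nim-sum: 6 ⊕ 8 ⊕ 1 ⊕ 10 = 5.

5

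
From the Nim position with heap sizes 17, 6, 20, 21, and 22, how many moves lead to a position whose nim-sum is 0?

0

Compute the nim-sum pairwise:
17 ⊕ 6 = 23
23 ⊕ 20 = 3
3 ⊕ 21 = 22
22 ⊕ 22 = 0
The nim-sum is already 0, so every move leaves a nonzero nim-sum — there are no winning moves.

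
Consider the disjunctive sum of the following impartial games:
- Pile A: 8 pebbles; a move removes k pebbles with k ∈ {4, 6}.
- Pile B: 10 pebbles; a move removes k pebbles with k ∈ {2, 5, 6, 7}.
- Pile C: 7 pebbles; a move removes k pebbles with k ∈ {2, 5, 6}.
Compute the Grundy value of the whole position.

2

Grundy values for pile A (subtraction set {4, 6}):
g(0) = mex{} = 0
g(1) = mex{} = 0
g(2) = mex{} = 0
g(3) = mex{} = 0
g(4) = mex{0} = 1
g(5) = mex{0} = 1
g(6) = mex{0} = 1
g(7) = mex{0} = 1
g(8) = mex{0,1} = 2
So g(8) = 2.
Grundy values for pile B (subtraction set {2, 5, 6, 7}):
g(0) = mex{} = 0
g(1) = mex{} = 0
g(2) = mex{0} = 1
g(3) = mex{0} = 1
g(4) = mex{1} = 0
g(5) = mex{0,1} = 2
g(6) = mex{0} = 1
g(7) = mex{0,1,2} = 3
g(8) = mex{0,1} = 2
g(9) = mex{0,1,3} = 2
g(10) = mex{0,1,2} = 3
So g(10) = 3.
Build the Grundy sequence for pile C with g(k) = mex{g(k−s) : s ∈ {2, 5, 6}, s ≤ k}:
k:     0  1  2  3  4  5  6  7
g(k):  0  0  1  1  0  2  1  3
So g(7) = 3.
By the Sprague-Grundy theorem, the Grundy value of a sum of independent games is the XOR of the component values.
Combined value = 2 ⊕ 3 ⊕ 3 = 2.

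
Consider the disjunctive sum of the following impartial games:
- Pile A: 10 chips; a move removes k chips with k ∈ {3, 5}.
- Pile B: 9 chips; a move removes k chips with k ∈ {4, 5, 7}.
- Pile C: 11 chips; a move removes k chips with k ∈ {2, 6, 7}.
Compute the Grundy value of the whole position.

3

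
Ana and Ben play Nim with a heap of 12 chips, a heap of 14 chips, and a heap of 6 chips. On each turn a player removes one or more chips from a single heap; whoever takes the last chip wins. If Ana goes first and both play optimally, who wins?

Ana wins

Write each in binary and XOR column by column:
  1100  (12)
  1110  (14)
  0110  (6)
  ----
  0100  (4)
The nim-sum is 4 ≠ 0, so this is an N-position: the player to move can win; Ana has a winning move.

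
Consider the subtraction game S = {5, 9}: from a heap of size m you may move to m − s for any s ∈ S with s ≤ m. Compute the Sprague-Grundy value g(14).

Compute g(0), g(1), … for moves {5, 9}:
g(0) = mex{} = 0
g(1) = mex{} = 0
g(2) = mex{} = 0
g(3) = mex{} = 0
g(4) = mex{} = 0
g(5) = mex{0} = 1
g(6) = mex{0} = 1
g(7) = mex{0} = 1
g(8) = mex{0} = 1
g(9) = mex{0} = 1
g(10) = mex{0,1} = 2
g(11) = mex{0,1} = 2
g(12) = mex{0,1} = 2
g(13) = mex{0,1} = 2
g(14) = mex{1} = 0
So g(14) = 0.

0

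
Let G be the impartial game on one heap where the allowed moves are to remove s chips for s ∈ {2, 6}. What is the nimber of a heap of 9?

0

Build the Grundy sequence with g(k) = mex{g(k−s) : s ∈ {2, 6}, s ≤ k}:
k:     0  1  2  3  4  5  6  7  8  9
g(k):  0  0  1  1  0  0  1  1  0  0
So g(9) = 0.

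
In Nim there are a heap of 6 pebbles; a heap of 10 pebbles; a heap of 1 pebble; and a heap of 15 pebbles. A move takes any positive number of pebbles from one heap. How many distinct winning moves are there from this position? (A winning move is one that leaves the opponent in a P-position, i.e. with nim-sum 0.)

Nim-sum: 6 XOR 10 XOR 1 XOR 15 = 2.
The overall nim-sum is X = 2. A heap of size p has a winning move iff p XOR X < p (reduce it to p XOR X).
  6: 6 XOR 2 = 4 < 6 — winning move (to 4).
  10: 10 XOR 2 = 8 < 10 — winning move (to 8).
  1: 1 XOR 2 = 3 ≥ 1 — no move.
  15: 15 XOR 2 = 13 < 15 — winning move (to 13).
That gives 3 winning moves.

3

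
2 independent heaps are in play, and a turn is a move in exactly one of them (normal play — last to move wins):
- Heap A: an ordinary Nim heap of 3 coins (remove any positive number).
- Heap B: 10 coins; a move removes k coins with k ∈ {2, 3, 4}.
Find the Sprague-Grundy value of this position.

Heap A is a plain Nim heap of size 3, so its Grundy value is 3.
Build the Grundy sequence for heap B with g(k) = mex{g(k−s) : s ∈ {2, 3, 4}, s ≤ k}:
g(0) = mex{} = 0
g(1) = mex{} = 0
g(2) = mex{0} = 1
g(3) = mex{0} = 1
g(4) = mex{0,1} = 2
g(5) = mex{0,1} = 2
g(6) = mex{1,2} = 0
g(7) = mex{1,2} = 0
g(8) = mex{0,2} = 1
g(9) = mex{0,2} = 1
g(10) = mex{0,1} = 2
So g(10) = 2.
By the Sprague-Grundy theorem, the Grundy value of a sum of independent games is the XOR of the component values.
Combined value = 3 ⊕ 2 = 1.

1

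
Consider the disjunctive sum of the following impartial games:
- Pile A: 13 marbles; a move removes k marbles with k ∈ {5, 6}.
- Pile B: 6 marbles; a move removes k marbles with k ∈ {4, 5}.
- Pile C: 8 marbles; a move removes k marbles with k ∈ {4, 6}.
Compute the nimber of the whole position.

Grundy values for pile A (subtraction set {5, 6}):
g(0) = mex{} = 0
g(1) = mex{} = 0
g(2) = mex{} = 0
g(3) = mex{} = 0
g(4) = mex{} = 0
g(5) = mex{0} = 1
g(6) = mex{0} = 1
g(7) = mex{0} = 1
g(8) = mex{0} = 1
g(9) = mex{0} = 1
g(10) = mex{0,1} = 2
g(11) = mex{1} = 0
g(12) = mex{1} = 0
g(13) = mex{1} = 0
So g(13) = 0.
Build the Grundy sequence for pile B with g(k) = mex{g(k−s) : s ∈ {4, 5}, s ≤ k}:
g(0) = mex{} = 0
g(1) = mex{} = 0
g(2) = mex{} = 0
g(3) = mex{} = 0
g(4) = mex{0} = 1
g(5) = mex{0} = 1
g(6) = mex{0} = 1
So g(6) = 1.
For pile C, compute g(0), g(1), … with moves {4, 6}:
k:     0  1  2  3  4  5  6  7  8
g(k):  0  0  0  0  1  1  1  1  2
So g(8) = 2.
By the Sprague-Grundy theorem, the Grundy value of a sum of independent games is the XOR of the component values.
Combined value = 0 ⊕ 1 ⊕ 2 = 3.

3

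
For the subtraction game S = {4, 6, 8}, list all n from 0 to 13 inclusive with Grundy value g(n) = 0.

0, 1, 2, 3, 12, 13

Build the Grundy sequence with g(k) = mex{g(k−s) : s ∈ {4, 6, 8}, s ≤ k}:
k:     0  1  2  3  4  5  6  7  8  9 10 11 12 13
g(k):  0  0  0  0  1  1  1  1  2  2  2  2  0  0
The P-positions (g = 0) in 0..13 are 0, 1, 2, 3, 12, 13.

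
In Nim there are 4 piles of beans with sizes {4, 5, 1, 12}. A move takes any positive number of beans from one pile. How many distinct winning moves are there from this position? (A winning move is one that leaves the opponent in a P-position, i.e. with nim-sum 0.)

Nim-sum: 4 ^ 5 ^ 1 ^ 12 = 12.
The overall nim-sum is X = 12. A pile of size p has a winning move iff p XOR X < p (reduce it to p XOR X).
  4: 4 XOR 12 = 8 ≥ 4 — no move.
  5: 5 XOR 12 = 9 ≥ 5 — no move.
  1: 1 XOR 12 = 13 ≥ 1 — no move.
  12: 12 XOR 12 = 0 < 12 — winning move (to 0).
That gives 1 winning move.

1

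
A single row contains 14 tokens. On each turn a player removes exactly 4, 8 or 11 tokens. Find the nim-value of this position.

3

Build the Grundy sequence with g(k) = mex{g(k−s) : s ∈ {4, 8, 11}, s ≤ k}:
k:     0  1  2  3  4  5  6  7  8  9 10 11 12 13 14
g(k):  0  0  0  0  1  1  1  1  2  2  2  2  3  3  3
So g(14) = 3.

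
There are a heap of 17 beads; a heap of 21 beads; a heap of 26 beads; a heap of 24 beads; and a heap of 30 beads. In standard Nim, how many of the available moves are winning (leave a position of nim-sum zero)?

5

Compute the nim-sum pairwise:
17 XOR 21 = 4
4 XOR 26 = 30
30 XOR 24 = 6
6 XOR 30 = 24
The overall nim-sum is X = 24. A heap of size p has a winning move iff p XOR X < p (reduce it to p XOR X).
  17: 17 XOR 24 = 9 < 17 — winning move (to 9).
  21: 21 XOR 24 = 13 < 21 — winning move (to 13).
  26: 26 XOR 24 = 2 < 26 — winning move (to 2).
  24: 24 XOR 24 = 0 < 24 — winning move (to 0).
  30: 30 XOR 24 = 6 < 30 — winning move (to 6).
That gives 5 winning moves.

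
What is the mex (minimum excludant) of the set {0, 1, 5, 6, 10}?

2

The values 0, 1 are all present; 2 is the first non-negative integer missing from the set.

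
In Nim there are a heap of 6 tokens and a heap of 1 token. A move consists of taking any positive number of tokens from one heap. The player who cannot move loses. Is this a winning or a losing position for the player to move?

Winning position

Nim-sum: 6 ^ 1 = 7.
The nim-sum is 7 ≠ 0, so this is an N-position: the player to move can win.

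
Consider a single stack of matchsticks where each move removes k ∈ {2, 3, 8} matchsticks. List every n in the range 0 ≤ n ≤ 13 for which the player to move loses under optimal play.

Compute g(0), g(1), … for moves {2, 3, 8}:
k:     0  1  2  3  4  5  6  7  8  9 10 11 12 13
g(k):  0  0  1  1  2  0  0  1  1  2  0  0  1  1
The P-positions (g = 0) in 0..13 are 0, 1, 5, 6, 10, 11.

0, 1, 5, 6, 10, 11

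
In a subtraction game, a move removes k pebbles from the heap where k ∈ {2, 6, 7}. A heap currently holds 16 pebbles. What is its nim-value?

1

Build the Grundy sequence with g(k) = mex{g(k−s) : s ∈ {2, 6, 7}, s ≤ k}:
k:     0  1  2  3  4  5  6  7  8  9 10 11 12 13 14 15 16
g(k):  0  0  1  1  0  0  1  1  2  0  3  1  2  0  0  1  1
So g(16) = 1.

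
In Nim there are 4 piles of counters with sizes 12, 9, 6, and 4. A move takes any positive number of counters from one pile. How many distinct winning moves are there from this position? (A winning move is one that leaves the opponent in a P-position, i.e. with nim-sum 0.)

3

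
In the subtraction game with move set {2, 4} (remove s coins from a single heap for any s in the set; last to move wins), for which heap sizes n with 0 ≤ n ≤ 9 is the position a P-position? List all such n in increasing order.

0, 1, 6, 7

Build the Grundy sequence with g(k) = mex{g(k−s) : s ∈ {2, 4}, s ≤ k}:
g(0) = mex{} = 0
g(1) = mex{} = 0
g(2) = mex{0} = 1
g(3) = mex{0} = 1
g(4) = mex{0,1} = 2
g(5) = mex{0,1} = 2
g(6) = mex{1,2} = 0
g(7) = mex{1,2} = 0
g(8) = mex{0,2} = 1
g(9) = mex{0,2} = 1
The P-positions (g = 0) in 0..9 are 0, 1, 6, 7.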